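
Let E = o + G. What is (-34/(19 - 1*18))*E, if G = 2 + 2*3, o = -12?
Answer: 136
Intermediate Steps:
G = 8 (G = 2 + 6 = 8)
E = -4 (E = -12 + 8 = -4)
(-34/(19 - 1*18))*E = (-34/(19 - 1*18))*(-4) = (-34/(19 - 18))*(-4) = (-34/1)*(-4) = (1*(-34))*(-4) = -34*(-4) = 136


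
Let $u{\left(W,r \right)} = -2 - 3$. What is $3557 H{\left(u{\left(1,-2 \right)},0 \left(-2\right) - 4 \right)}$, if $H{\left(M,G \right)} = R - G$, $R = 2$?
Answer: $21342$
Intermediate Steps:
$u{\left(W,r \right)} = -5$ ($u{\left(W,r \right)} = -2 - 3 = -5$)
$H{\left(M,G \right)} = 2 - G$
$3557 H{\left(u{\left(1,-2 \right)},0 \left(-2\right) - 4 \right)} = 3557 \left(2 - \left(0 \left(-2\right) - 4\right)\right) = 3557 \left(2 - \left(0 - 4\right)\right) = 3557 \left(2 - -4\right) = 3557 \left(2 + 4\right) = 3557 \cdot 6 = 21342$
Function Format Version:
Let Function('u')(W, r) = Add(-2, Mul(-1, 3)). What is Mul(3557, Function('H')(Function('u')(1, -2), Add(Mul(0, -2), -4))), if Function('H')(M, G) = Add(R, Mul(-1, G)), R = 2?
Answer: 21342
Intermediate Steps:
Function('u')(W, r) = -5 (Function('u')(W, r) = Add(-2, -3) = -5)
Function('H')(M, G) = Add(2, Mul(-1, G))
Mul(3557, Function('H')(Function('u')(1, -2), Add(Mul(0, -2), -4))) = Mul(3557, Add(2, Mul(-1, Add(Mul(0, -2), -4)))) = Mul(3557, Add(2, Mul(-1, Add(0, -4)))) = Mul(3557, Add(2, Mul(-1, -4))) = Mul(3557, Add(2, 4)) = Mul(3557, 6) = 21342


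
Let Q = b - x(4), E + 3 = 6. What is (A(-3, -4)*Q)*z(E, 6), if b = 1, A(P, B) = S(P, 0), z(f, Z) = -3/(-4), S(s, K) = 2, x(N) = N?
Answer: -9/2 ≈ -4.5000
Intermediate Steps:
E = 3 (E = -3 + 6 = 3)
z(f, Z) = 3/4 (z(f, Z) = -3*(-1/4) = 3/4)
A(P, B) = 2
Q = -3 (Q = 1 - 1*4 = 1 - 4 = -3)
(A(-3, -4)*Q)*z(E, 6) = (2*(-3))*(3/4) = -6*3/4 = -9/2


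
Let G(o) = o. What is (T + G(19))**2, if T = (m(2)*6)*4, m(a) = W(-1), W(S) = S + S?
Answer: 841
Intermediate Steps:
W(S) = 2*S
m(a) = -2 (m(a) = 2*(-1) = -2)
T = -48 (T = -2*6*4 = -12*4 = -48)
(T + G(19))**2 = (-48 + 19)**2 = (-29)**2 = 841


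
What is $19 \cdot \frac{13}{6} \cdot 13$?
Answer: $\frac{3211}{6} \approx 535.17$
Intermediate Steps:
$19 \cdot \frac{13}{6} \cdot 13 = \frac{247}{6} \cdot 13 = \frac{3211}{6}$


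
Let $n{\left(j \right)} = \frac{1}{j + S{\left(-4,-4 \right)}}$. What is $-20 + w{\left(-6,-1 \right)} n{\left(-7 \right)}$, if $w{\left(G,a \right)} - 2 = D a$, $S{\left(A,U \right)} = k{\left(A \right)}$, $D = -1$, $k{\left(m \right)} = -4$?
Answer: $- \frac{223}{11} \approx -20.273$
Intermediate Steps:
$S{\left(A,U \right)} = -4$
$w{\left(G,a \right)} = 2 - a$
$n{\left(j \right)} = \frac{1}{-4 + j}$ ($n{\left(j \right)} = \frac{1}{j - 4} = \frac{1}{-4 + j}$)
$-20 + w{\left(-6,-1 \right)} n{\left(-7 \right)} = -20 + \frac{2 - -1}{-4 - 7} = -20 + \frac{2 + 1}{-11} = -20 + 3 \left(- \frac{1}{11}\right) = -20 - \frac{3}{11} = - \frac{223}{11}$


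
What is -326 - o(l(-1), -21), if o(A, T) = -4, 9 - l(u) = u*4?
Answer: -322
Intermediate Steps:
l(u) = 9 - 4*u (l(u) = 9 - u*4 = 9 - 4*u)
-326 - o(l(-1), -21) = -326 - 1*(-4) = -326 + 4 = -322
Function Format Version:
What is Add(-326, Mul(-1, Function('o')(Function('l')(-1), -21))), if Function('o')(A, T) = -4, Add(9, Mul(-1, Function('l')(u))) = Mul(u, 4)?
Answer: -322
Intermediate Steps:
Function('l')(u) = Add(9, Mul(-4, u)) (Function('l')(u) = Add(9, Mul(-1, Mul(u, 4))) = Add(9, Mul(-1, Mul(4, u))) = Add(9, Mul(-4, u)))
Add(-326, Mul(-1, Function('o')(Function('l')(-1), -21))) = Add(-326, Mul(-1, -4)) = Add(-326, 4) = -322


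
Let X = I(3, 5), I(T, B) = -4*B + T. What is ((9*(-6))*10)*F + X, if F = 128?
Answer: -69137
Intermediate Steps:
I(T, B) = T - 4*B
X = -17 (X = 3 - 4*5 = 3 - 20 = -17)
((9*(-6))*10)*F + X = ((9*(-6))*10)*128 - 17 = -54*10*128 - 17 = -540*128 - 17 = -69120 - 17 = -69137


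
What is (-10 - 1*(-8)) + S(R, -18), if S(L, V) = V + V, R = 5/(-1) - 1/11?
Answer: -38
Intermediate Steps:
R = -56/11 (R = 5*(-1) - 1*1/11 = -5 - 1/11 = -56/11 ≈ -5.0909)
S(L, V) = 2*V
(-10 - 1*(-8)) + S(R, -18) = (-10 - 1*(-8)) + 2*(-18) = (-10 + 8) - 36 = -2 - 36 = -38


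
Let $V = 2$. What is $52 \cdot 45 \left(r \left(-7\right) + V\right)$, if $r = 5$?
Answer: $-77220$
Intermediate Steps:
$52 \cdot 45 \left(r \left(-7\right) + V\right) = 52 \cdot 45 \left(5 \left(-7\right) + 2\right) = 2340 \left(-35 + 2\right) = 2340 \left(-33\right) = -77220$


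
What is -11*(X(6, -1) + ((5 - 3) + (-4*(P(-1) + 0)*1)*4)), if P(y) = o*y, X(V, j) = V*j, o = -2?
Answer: 396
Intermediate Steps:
P(y) = -2*y
-11*(X(6, -1) + ((5 - 3) + (-4*(P(-1) + 0)*1)*4)) = -11*(6*(-1) + ((5 - 3) + (-4*(-2*(-1) + 0)*1)*4)) = -11*(-6 + (2 + (-4*(2 + 0)*1)*4)) = -11*(-6 + (2 + (-4*2*1)*4)) = -11*(-6 + (2 - 8*1*4)) = -11*(-6 + (2 - 8*4)) = -11*(-6 + (2 - 32)) = -11*(-6 - 30) = -11*(-36) = 396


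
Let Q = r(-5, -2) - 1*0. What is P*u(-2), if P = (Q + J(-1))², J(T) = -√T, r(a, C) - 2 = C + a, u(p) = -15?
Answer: -360 - 150*I ≈ -360.0 - 150.0*I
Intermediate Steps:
r(a, C) = 2 + C + a (r(a, C) = 2 + (C + a) = 2 + C + a)
Q = -5 (Q = (2 - 2 - 5) - 1*0 = -5 + 0 = -5)
P = (-5 - I)² (P = (-5 - √(-1))² = (-5 - I)² ≈ 24.0 + 10.0*I)
P*u(-2) = (5 + I)²*(-15) = -15*(5 + I)²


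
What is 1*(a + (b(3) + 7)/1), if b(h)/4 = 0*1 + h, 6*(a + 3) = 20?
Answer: 58/3 ≈ 19.333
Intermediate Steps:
a = ⅓ (a = -3 + (⅙)*20 = -3 + 10/3 = ⅓ ≈ 0.33333)
b(h) = 4*h (b(h) = 4*(0*1 + h) = 4*(0 + h) = 4*h)
1*(a + (b(3) + 7)/1) = 1*(⅓ + (4*3 + 7)/1) = 1*(⅓ + (12 + 7)*1) = 1*(⅓ + 19*1) = 1*(⅓ + 19) = 1*(58/3) = 58/3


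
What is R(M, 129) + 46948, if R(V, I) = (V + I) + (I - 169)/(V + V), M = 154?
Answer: 3636777/77 ≈ 47231.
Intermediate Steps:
R(V, I) = I + V + (-169 + I)/(2*V) (R(V, I) = (I + V) + (-169 + I)/((2*V)) = (I + V) + (-169 + I)*(1/(2*V)) = (I + V) + (-169 + I)/(2*V) = I + V + (-169 + I)/(2*V))
R(M, 129) + 46948 = (½)*(-169 + 129 + 2*154*(129 + 154))/154 + 46948 = (½)*(1/154)*(-169 + 129 + 2*154*283) + 46948 = (½)*(1/154)*(-169 + 129 + 87164) + 46948 = (½)*(1/154)*87124 + 46948 = 21781/77 + 46948 = 3636777/77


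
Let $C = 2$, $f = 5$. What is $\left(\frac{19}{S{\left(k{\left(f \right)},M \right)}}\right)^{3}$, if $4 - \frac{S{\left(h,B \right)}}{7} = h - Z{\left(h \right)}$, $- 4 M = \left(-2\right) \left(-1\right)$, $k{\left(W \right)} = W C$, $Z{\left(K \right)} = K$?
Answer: $\frac{6859}{21952} \approx 0.31245$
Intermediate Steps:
$k{\left(W \right)} = 2 W$ ($k{\left(W \right)} = W 2 = 2 W$)
$M = - \frac{1}{2}$ ($M = - \frac{\left(-2\right) \left(-1\right)}{4} = \left(- \frac{1}{4}\right) 2 = - \frac{1}{2} \approx -0.5$)
$S{\left(h,B \right)} = 28$ ($S{\left(h,B \right)} = 28 - 7 \left(h - h\right) = 28 - 0 = 28 + 0 = 28$)
$\left(\frac{19}{S{\left(k{\left(f \right)},M \right)}}\right)^{3} = \left(\frac{19}{28}\right)^{3} = \frac{6859}{21952}$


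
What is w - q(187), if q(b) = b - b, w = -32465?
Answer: -32465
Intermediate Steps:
q(b) = 0
w - q(187) = -32465 - 1*0 = -32465 + 0 = -32465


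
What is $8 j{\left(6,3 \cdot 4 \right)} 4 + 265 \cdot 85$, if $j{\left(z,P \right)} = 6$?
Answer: $22717$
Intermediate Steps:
$8 j{\left(6,3 \cdot 4 \right)} 4 + 265 \cdot 85 = 8 \cdot 6 \cdot 4 + 265 \cdot 85 = 48 \cdot 4 + 22525 = 192 + 22525 = 22717$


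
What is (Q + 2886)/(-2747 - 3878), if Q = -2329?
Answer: -557/6625 ≈ -0.084075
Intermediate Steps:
(Q + 2886)/(-2747 - 3878) = (-2329 + 2886)/(-2747 - 3878) = 557/(-6625) = 557*(-1/6625) = -557/6625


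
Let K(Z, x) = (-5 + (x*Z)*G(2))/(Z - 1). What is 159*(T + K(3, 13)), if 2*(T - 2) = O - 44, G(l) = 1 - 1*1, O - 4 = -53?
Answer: -7473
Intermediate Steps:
O = -49 (O = 4 - 53 = -49)
G(l) = 0 (G(l) = 1 - 1 = 0)
K(Z, x) = -5/(-1 + Z) (K(Z, x) = (-5 + (x*Z)*0)/(Z - 1) = (-5 + (Z*x)*0)/(-1 + Z) = (-5 + 0)/(-1 + Z) = -5/(-1 + Z))
T = -89/2 (T = 2 + (-49 - 44)/2 = 2 + (½)*(-93) = 2 - 93/2 = -89/2 ≈ -44.500)
159*(T + K(3, 13)) = 159*(-89/2 - 5/(-1 + 3)) = 159*(-89/2 - 5/2) = 159*(-47) = -7473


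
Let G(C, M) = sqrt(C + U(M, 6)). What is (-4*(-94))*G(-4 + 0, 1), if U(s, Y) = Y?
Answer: 376*sqrt(2) ≈ 531.74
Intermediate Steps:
G(C, M) = sqrt(6 + C) (G(C, M) = sqrt(C + 6) = sqrt(6 + C))
(-4*(-94))*G(-4 + 0, 1) = (-4*(-94))*sqrt(6 + (-4 + 0)) = 376*sqrt(6 - 4) = 376*sqrt(2)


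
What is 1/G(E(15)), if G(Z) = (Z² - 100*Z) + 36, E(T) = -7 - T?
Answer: 1/2720 ≈ 0.00036765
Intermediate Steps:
G(Z) = 36 + Z² - 100*Z
1/G(E(15)) = 1/(36 + (-7 - 1*15)² - 100*(-7 - 1*15)) = 1/(36 + (-7 - 15)² - 100*(-7 - 15)) = 1/(36 + (-22)² - 100*(-22)) = 1/(36 + 484 + 2200) = 1/2720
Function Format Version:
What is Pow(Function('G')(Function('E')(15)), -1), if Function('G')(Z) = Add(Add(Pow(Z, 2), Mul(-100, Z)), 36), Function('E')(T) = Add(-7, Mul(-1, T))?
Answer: Rational(1, 2720) ≈ 0.00036765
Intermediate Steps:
Function('G')(Z) = Add(36, Pow(Z, 2), Mul(-100, Z))
Pow(Function('G')(Function('E')(15)), -1) = Pow(Add(36, Pow(Add(-7, Mul(-1, 15)), 2), Mul(-100, Add(-7, Mul(-1, 15)))), -1) = Pow(Add(36, Pow(Add(-7, -15), 2), Mul(-100, Add(-7, -15))), -1) = Pow(Add(36, Pow(-22, 2), Mul(-100, -22)), -1) = Pow(Add(36, 484, 2200), -1) = Pow(2720, -1) = Rational(1, 2720)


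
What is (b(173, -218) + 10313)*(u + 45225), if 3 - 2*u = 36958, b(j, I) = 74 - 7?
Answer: 277639050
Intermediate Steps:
b(j, I) = 67
u = -36955/2 (u = 3/2 - ½*36958 = 3/2 - 18479 = -36955/2 ≈ -18478.)
(b(173, -218) + 10313)*(u + 45225) = (67 + 10313)*(-36955/2 + 45225) = 10380*(53495/2) = 277639050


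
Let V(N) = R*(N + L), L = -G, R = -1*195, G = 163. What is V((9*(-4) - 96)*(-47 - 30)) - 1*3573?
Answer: -1953768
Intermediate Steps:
R = -195
L = -163 (L = -1*163 = -163)
V(N) = 31785 - 195*N (V(N) = -195*(N - 163) = -195*(-163 + N) = 31785 - 195*N)
V((9*(-4) - 96)*(-47 - 30)) - 1*3573 = (31785 - 195*(9*(-4) - 96)*(-47 - 30)) - 1*3573 = (31785 - 195*(-36 - 96)*(-77)) - 3573 = (31785 - (-25740)*(-77)) - 3573 = (31785 - 195*10164) - 3573 = (31785 - 1981980) - 3573 = -1950195 - 3573 = -1953768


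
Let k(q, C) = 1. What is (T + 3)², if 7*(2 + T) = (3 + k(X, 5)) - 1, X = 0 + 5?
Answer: 100/49 ≈ 2.0408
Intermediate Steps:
X = 5
T = -11/7 (T = -2 + ((3 + 1) - 1)/7 = -2 + (4 - 1)/7 = -2 + (⅐)*3 = -2 + 3/7 = -11/7 ≈ -1.5714)
(T + 3)² = (-11/7 + 3)² = (10/7)² = 100/49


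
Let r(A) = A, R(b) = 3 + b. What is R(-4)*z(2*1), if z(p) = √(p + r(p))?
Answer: -2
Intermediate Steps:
z(p) = √2*√p (z(p) = √(p + p) = √(2*p) = √2*√p)
R(-4)*z(2*1) = (3 - 4)*(√2*√(2*1)) = -√2*√2 = -1*2 = -2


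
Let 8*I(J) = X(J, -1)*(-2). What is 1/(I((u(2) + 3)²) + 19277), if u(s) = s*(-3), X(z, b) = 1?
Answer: 4/77107 ≈ 5.1876e-5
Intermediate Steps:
u(s) = -3*s
I(J) = -¼ (I(J) = (1*(-2))/8 = (⅛)*(-2) = -¼)
1/(I((u(2) + 3)²) + 19277) = 1/(-¼ + 19277) = 1/(77107/4) = 4/77107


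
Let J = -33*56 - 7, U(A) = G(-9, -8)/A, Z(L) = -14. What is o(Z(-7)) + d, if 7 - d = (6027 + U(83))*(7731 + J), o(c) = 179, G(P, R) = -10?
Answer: -2939341918/83 ≈ -3.5414e+7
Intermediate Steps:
U(A) = -10/A
J = -1855 (J = -1848 - 7 = -1855)
d = -2939356775/83 (d = 7 - (6027 - 10/83)*(7731 - 1855) = 7 - (6027 - 10*1/83)*5876 = 7 - (6027 - 10/83)*5876 = 7 - 500231*5876/83 = 7 - 1*2939357356/83 = 7 - 2939357356/83 = -2939356775/83 ≈ -3.5414e+7)
o(Z(-7)) + d = 179 - 2939356775/83 = -2939341918/83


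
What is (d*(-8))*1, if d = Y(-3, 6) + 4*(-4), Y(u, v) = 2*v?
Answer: 32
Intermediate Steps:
d = -4 (d = 2*6 + 4*(-4) = 12 - 16 = -4)
(d*(-8))*1 = -4*(-8)*1 = 32*1 = 32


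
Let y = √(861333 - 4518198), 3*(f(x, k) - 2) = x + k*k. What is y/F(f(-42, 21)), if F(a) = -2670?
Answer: -I*√3656865/2670 ≈ -0.71622*I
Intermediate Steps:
f(x, k) = 2 + x/3 + k²/3 (f(x, k) = 2 + (x + k*k)/3 = 2 + (x + k²)/3 = 2 + (x/3 + k²/3) = 2 + x/3 + k²/3)
y = I*√3656865 (y = √(-3656865) = I*√3656865 ≈ 1912.3*I)
y/F(f(-42, 21)) = (I*√3656865)/(-2670) = (I*√3656865)*(-1/2670) = -I*√3656865/2670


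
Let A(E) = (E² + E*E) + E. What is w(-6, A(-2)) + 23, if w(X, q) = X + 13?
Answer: 30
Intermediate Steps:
A(E) = E + 2*E² (A(E) = (E² + E²) + E = 2*E² + E = E + 2*E²)
w(X, q) = 13 + X
w(-6, A(-2)) + 23 = (13 - 6) + 23 = 7 + 23 = 30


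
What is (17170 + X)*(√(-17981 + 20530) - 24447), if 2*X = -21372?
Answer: -158514348 + 6484*√2549 ≈ -1.5819e+8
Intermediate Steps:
X = -10686 (X = (½)*(-21372) = -10686)
(17170 + X)*(√(-17981 + 20530) - 24447) = (17170 - 10686)*(√(-17981 + 20530) - 24447) = 6484*(√2549 - 24447) = 6484*(-24447 + √2549) = -158514348 + 6484*√2549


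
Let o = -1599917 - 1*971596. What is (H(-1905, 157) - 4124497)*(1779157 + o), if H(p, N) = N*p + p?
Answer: 3506561177372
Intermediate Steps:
o = -2571513 (o = -1599917 - 971596 = -2571513)
H(p, N) = p + N*p
(H(-1905, 157) - 4124497)*(1779157 + o) = (-1905*(1 + 157) - 4124497)*(1779157 - 2571513) = (-1905*158 - 4124497)*(-792356) = (-300990 - 4124497)*(-792356) = -4425487*(-792356) = 3506561177372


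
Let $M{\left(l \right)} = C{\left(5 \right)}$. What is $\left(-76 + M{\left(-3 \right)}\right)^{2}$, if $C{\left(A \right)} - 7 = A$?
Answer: $4096$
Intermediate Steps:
$C{\left(A \right)} = 7 + A$
$M{\left(l \right)} = 12$ ($M{\left(l \right)} = 7 + 5 = 12$)
$\left(-76 + M{\left(-3 \right)}\right)^{2} = \left(-76 + 12\right)^{2} = \left(-64\right)^{2} = 4096$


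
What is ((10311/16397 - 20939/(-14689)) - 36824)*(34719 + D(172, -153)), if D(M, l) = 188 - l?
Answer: -310939053485677800/240855533 ≈ -1.2910e+9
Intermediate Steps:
((10311/16397 - 20939/(-14689)) - 36824)*(34719 + D(172, -153)) = ((10311/16397 - 20939/(-14689)) - 36824)*(34719 + (188 - 1*(-153))) = ((10311*(1/16397) - 20939*(-1/14689)) - 36824)*(34719 + (188 + 153)) = ((10311/16397 + 20939/14689) - 36824)*(34719 + 341) = (494795062/240855533 - 36824)*35060 = -8868769352130/240855533*35060 = -310939053485677800/240855533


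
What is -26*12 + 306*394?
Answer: 120252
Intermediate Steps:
-26*12 + 306*394 = -312 + 120564 = 120252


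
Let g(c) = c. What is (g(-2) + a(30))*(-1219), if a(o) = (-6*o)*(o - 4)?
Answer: 5707358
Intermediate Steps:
a(o) = -6*o*(-4 + o) (a(o) = (-6*o)*(-4 + o) = -6*o*(-4 + o))
(g(-2) + a(30))*(-1219) = (-2 + 6*30*(4 - 1*30))*(-1219) = (-2 + 6*30*(4 - 30))*(-1219) = (-2 + 6*30*(-26))*(-1219) = (-2 - 4680)*(-1219) = -4682*(-1219) = 5707358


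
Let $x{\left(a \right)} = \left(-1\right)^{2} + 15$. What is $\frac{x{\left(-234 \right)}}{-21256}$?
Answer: $- \frac{2}{2657} \approx -0.00075273$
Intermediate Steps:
$x{\left(a \right)} = 16$ ($x{\left(a \right)} = 1 + 15 = 16$)
$\frac{x{\left(-234 \right)}}{-21256} = \frac{16}{-21256} = 16 \left(- \frac{1}{21256}\right) = - \frac{2}{2657}$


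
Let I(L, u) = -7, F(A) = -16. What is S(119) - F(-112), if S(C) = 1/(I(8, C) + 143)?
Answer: 2177/136 ≈ 16.007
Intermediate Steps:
S(C) = 1/136 (S(C) = 1/(-7 + 143) = 1/136)
S(119) - F(-112) = 1/136 - 1*(-16) = 1/136 + 16 = 2177/136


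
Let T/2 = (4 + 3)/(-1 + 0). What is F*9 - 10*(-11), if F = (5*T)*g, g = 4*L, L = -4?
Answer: 10190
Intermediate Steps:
g = -16 (g = 4*(-4) = -16)
T = -14 (T = 2*((4 + 3)/(-1 + 0)) = 2*(7/(-1)) = 2*(7*(-1)) = 2*(-7) = -14)
F = 1120 (F = (5*(-14))*(-16) = -70*(-16) = 1120)
F*9 - 10*(-11) = 1120*9 - 10*(-11) = 10080 + 110 = 10190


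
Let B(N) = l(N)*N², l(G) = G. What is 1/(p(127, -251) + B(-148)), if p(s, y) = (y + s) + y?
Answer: -1/3242167 ≈ -3.0844e-7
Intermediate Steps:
B(N) = N³ (B(N) = N*N² = N³)
p(s, y) = s + 2*y (p(s, y) = (s + y) + y = s + 2*y)
1/(p(127, -251) + B(-148)) = 1/((127 + 2*(-251)) + (-148)³) = 1/((127 - 502) - 3241792) = 1/(-375 - 3241792) = 1/(-3242167) = -1/3242167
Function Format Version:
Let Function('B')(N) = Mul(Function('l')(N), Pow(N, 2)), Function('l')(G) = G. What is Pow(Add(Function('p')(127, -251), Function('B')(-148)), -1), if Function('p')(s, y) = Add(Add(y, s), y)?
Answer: Rational(-1, 3242167) ≈ -3.0844e-7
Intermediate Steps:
Function('B')(N) = Pow(N, 3) (Function('B')(N) = Mul(N, Pow(N, 2)) = Pow(N, 3))
Function('p')(s, y) = Add(s, Mul(2, y)) (Function('p')(s, y) = Add(Add(s, y), y) = Add(s, Mul(2, y)))
Pow(Add(Function('p')(127, -251), Function('B')(-148)), -1) = Pow(Add(Add(127, Mul(2, -251)), Pow(-148, 3)), -1) = Pow(Add(Add(127, -502), -3241792), -1) = Pow(Add(-375, -3241792), -1) = Pow(-3242167, -1) = Rational(-1, 3242167)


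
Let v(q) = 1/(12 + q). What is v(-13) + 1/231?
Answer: -230/231 ≈ -0.99567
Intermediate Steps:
v(-13) + 1/231 = 1/(12 - 13) + 1/231 = 1/(-1) + 1/231 = -1 + 1/231 = -230/231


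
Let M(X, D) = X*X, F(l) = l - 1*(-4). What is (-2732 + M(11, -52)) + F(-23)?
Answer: -2630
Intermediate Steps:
F(l) = 4 + l (F(l) = l + 4 = 4 + l)
M(X, D) = X²
(-2732 + M(11, -52)) + F(-23) = (-2732 + 11²) + (4 - 23) = (-2732 + 121) - 19 = -2611 - 19 = -2630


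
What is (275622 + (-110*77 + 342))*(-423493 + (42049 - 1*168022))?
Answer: -146978858204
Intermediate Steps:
(275622 + (-110*77 + 342))*(-423493 + (42049 - 1*168022)) = (275622 + (-8470 + 342))*(-423493 + (42049 - 168022)) = (275622 - 8128)*(-423493 - 125973) = 267494*(-549466) = -146978858204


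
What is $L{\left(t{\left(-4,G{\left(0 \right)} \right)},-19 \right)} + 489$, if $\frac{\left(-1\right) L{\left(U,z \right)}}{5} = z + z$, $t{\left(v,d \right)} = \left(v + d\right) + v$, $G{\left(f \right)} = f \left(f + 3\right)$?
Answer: $679$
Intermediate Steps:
$G{\left(f \right)} = f \left(3 + f\right)$
$t{\left(v,d \right)} = d + 2 v$ ($t{\left(v,d \right)} = \left(d + v\right) + v = d + 2 v$)
$L{\left(U,z \right)} = - 10 z$ ($L{\left(U,z \right)} = - 5 \left(z + z\right) = - 5 \cdot 2 z = - 10 z$)
$L{\left(t{\left(-4,G{\left(0 \right)} \right)},-19 \right)} + 489 = \left(-10\right) \left(-19\right) + 489 = 190 + 489 = 679$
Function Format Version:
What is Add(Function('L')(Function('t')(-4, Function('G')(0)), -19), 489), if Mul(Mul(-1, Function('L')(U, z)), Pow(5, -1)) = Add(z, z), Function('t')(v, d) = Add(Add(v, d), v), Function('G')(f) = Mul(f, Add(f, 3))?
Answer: 679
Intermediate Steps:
Function('G')(f) = Mul(f, Add(3, f))
Function('t')(v, d) = Add(d, Mul(2, v)) (Function('t')(v, d) = Add(Add(d, v), v) = Add(d, Mul(2, v)))
Function('L')(U, z) = Mul(-10, z) (Function('L')(U, z) = Mul(-5, Add(z, z)) = Mul(-5, Mul(2, z)) = Mul(-10, z))
Add(Function('L')(Function('t')(-4, Function('G')(0)), -19), 489) = Add(Mul(-10, -19), 489) = Add(190, 489) = 679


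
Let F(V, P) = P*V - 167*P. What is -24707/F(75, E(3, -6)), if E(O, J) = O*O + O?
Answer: 24707/1104 ≈ 22.380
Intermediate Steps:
E(O, J) = O + O² (E(O, J) = O² + O = O + O²)
F(V, P) = -167*P + P*V
-24707/F(75, E(3, -6)) = -24707*1/(3*(1 + 3)*(-167 + 75)) = -24707/((3*4)*(-92)) = -24707/(12*(-92)) = -24707/(-1104) = -24707*(-1/1104) = 24707/1104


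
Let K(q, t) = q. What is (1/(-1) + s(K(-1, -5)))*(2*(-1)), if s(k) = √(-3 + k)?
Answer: 2 - 4*I ≈ 2.0 - 4.0*I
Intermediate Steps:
(1/(-1) + s(K(-1, -5)))*(2*(-1)) = (1/(-1) + √(-3 - 1))*(2*(-1)) = (-1 + √(-4))*(-2) = (-1 + 2*I)*(-2) = 2 - 4*I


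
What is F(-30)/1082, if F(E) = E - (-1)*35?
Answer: 5/1082 ≈ 0.0046211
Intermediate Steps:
F(E) = 35 + E (F(E) = E - 1*(-35) = E + 35 = 35 + E)
F(-30)/1082 = (35 - 30)/1082 = 5*(1/1082) = 5/1082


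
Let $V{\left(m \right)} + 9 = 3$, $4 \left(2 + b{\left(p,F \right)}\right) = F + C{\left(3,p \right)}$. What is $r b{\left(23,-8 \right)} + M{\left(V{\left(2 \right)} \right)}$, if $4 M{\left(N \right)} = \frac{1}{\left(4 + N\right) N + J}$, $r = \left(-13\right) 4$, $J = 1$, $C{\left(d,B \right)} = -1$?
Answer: $\frac{11493}{52} \approx 221.02$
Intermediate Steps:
$r = -52$
$b{\left(p,F \right)} = - \frac{9}{4} + \frac{F}{4}$ ($b{\left(p,F \right)} = -2 + \frac{F - 1}{4} = -2 + \frac{-1 + F}{4} = -2 + \left(- \frac{1}{4} + \frac{F}{4}\right) = - \frac{9}{4} + \frac{F}{4}$)
$V{\left(m \right)} = -6$ ($V{\left(m \right)} = -9 + 3 = -6$)
$M{\left(N \right)} = \frac{1}{4 \left(1 + N \left(4 + N\right)\right)}$ ($M{\left(N \right)} = \frac{1}{4 \left(\left(4 + N\right) N + 1\right)} = \frac{1}{4 \left(N \left(4 + N\right) + 1\right)} = \frac{1}{4 \left(1 + N \left(4 + N\right)\right)}$)
$r b{\left(23,-8 \right)} + M{\left(V{\left(2 \right)} \right)} = - 52 \left(- \frac{9}{4} + \frac{1}{4} \left(-8\right)\right) + \frac{1}{4 \left(1 + \left(-6\right)^{2} + 4 \left(-6\right)\right)} = - 52 \left(- \frac{9}{4} - 2\right) + \frac{1}{4 \left(1 + 36 - 24\right)} = \left(-52\right) \left(- \frac{17}{4}\right) + \frac{1}{4 \cdot 13} = 221 + \frac{1}{4} \cdot \frac{1}{13} = 221 + \frac{1}{52} = \frac{11493}{52}$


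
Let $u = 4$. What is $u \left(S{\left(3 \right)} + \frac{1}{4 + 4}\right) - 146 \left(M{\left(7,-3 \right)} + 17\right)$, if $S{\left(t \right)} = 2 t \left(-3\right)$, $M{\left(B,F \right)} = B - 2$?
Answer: $- \frac{6567}{2} \approx -3283.5$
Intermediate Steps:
$M{\left(B,F \right)} = -2 + B$
$S{\left(t \right)} = - 6 t$
$u \left(S{\left(3 \right)} + \frac{1}{4 + 4}\right) - 146 \left(M{\left(7,-3 \right)} + 17\right) = 4 \left(\left(-6\right) 3 + \frac{1}{4 + 4}\right) - 146 \left(\left(-2 + 7\right) + 17\right) = 4 \left(-18 + \frac{1}{8}\right) - 146 \left(5 + 17\right) = 4 \left(-18 + \frac{1}{8}\right) - 3212 = 4 \left(- \frac{143}{8}\right) - 3212 = - \frac{143}{2} - 3212 = - \frac{6567}{2}$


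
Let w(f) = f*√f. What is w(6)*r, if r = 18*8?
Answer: 864*√6 ≈ 2116.4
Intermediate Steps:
r = 144
w(f) = f^(3/2)
w(6)*r = 6^(3/2)*144 = (6*√6)*144 = 864*√6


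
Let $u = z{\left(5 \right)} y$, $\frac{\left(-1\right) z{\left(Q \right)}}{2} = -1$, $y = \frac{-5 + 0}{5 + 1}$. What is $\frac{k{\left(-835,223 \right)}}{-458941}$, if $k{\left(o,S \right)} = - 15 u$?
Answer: $- \frac{25}{458941} \approx -5.4473 \cdot 10^{-5}$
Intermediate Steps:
$y = - \frac{5}{6} \approx -0.83333$
$z{\left(Q \right)} = 2$ ($z{\left(Q \right)} = \left(-2\right) \left(-1\right) = 2$)
$u = - \frac{5}{3}$ ($u = 2 \left(- \frac{5}{6}\right) = - \frac{5}{3} \approx -1.6667$)
$k{\left(o,S \right)} = 25$ ($k{\left(o,S \right)} = \left(-15\right) \left(- \frac{5}{3}\right) = 25$)
$\frac{k{\left(-835,223 \right)}}{-458941} = \frac{25}{-458941} = 25 \left(- \frac{1}{458941}\right) = - \frac{25}{458941}$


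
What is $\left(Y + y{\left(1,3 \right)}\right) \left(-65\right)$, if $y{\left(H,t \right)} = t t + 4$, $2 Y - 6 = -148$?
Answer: $3770$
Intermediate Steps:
$Y = -71$ ($Y = 3 + \frac{1}{2} \left(-148\right) = 3 - 74 = -71$)
$y{\left(H,t \right)} = 4 + t^{2}$ ($y{\left(H,t \right)} = t^{2} + 4 = 4 + t^{2}$)
$\left(Y + y{\left(1,3 \right)}\right) \left(-65\right) = \left(-71 + \left(4 + 3^{2}\right)\right) \left(-65\right) = \left(-71 + \left(4 + 9\right)\right) \left(-65\right) = \left(-71 + 13\right) \left(-65\right) = \left(-58\right) \left(-65\right) = 3770$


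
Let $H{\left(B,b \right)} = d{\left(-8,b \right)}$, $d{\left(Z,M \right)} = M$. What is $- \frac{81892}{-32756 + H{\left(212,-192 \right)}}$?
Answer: $\frac{20473}{8237} \approx 2.4855$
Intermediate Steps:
$H{\left(B,b \right)} = b$
$- \frac{81892}{-32756 + H{\left(212,-192 \right)}} = - \frac{81892}{-32756 - 192} = - \frac{81892}{-32948} = \left(-81892\right) \left(- \frac{1}{32948}\right) = \frac{20473}{8237}$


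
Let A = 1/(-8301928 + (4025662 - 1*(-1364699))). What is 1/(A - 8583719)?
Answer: -2911567/24992072977674 ≈ -1.1650e-7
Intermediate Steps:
A = -1/2911567 (A = 1/(-8301928 + (4025662 + 1364699)) = 1/(-8301928 + 5390361) = 1/(-2911567) = -1/2911567 ≈ -3.4346e-7)
1/(A - 8583719) = 1/(-1/2911567 - 8583719) = 1/(-24992072977674/2911567) = -2911567/24992072977674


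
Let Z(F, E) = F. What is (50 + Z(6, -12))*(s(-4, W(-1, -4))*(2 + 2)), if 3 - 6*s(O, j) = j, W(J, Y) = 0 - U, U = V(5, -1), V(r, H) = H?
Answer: 224/3 ≈ 74.667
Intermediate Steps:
U = -1
W(J, Y) = 1 (W(J, Y) = 0 - 1*(-1) = 0 + 1 = 1)
s(O, j) = 1/2 - j/6
(50 + Z(6, -12))*(s(-4, W(-1, -4))*(2 + 2)) = (50 + 6)*((1/2 - 1/6*1)*(2 + 2)) = 56*((1/2 - 1/6)*4) = 56*((1/3)*4) = 56*(4/3) = 224/3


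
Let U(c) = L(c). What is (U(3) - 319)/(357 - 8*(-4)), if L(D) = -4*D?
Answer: -331/389 ≈ -0.85090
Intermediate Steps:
U(c) = -4*c
(U(3) - 319)/(357 - 8*(-4)) = (-4*3 - 319)/(357 - 8*(-4)) = (-12 - 319)/(357 + 32) = -331/389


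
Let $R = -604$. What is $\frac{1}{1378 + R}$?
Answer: $\frac{1}{774} \approx 0.001292$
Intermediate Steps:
$\frac{1}{1378 + R} = \frac{1}{1378 - 604} = \frac{1}{774}$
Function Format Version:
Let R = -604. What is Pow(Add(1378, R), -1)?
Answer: Rational(1, 774) ≈ 0.0012920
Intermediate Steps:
Pow(Add(1378, R), -1) = Pow(Add(1378, -604), -1) = Pow(774, -1) = Rational(1, 774)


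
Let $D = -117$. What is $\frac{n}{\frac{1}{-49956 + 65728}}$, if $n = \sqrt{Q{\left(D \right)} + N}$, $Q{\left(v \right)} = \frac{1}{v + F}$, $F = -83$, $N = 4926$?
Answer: $\frac{3943 \sqrt{1970398}}{5} \approx 1.107 \cdot 10^{6}$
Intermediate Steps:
$Q{\left(v \right)} = \frac{1}{-83 + v}$ ($Q{\left(v \right)} = \frac{1}{v - 83} = \frac{1}{-83 + v}$)
$n = \frac{\sqrt{1970398}}{20}$ ($n = \sqrt{\frac{1}{-83 - 117} + 4926} = \sqrt{\frac{1}{-200} + 4926} = \sqrt{- \frac{1}{200} + 4926} = \sqrt{\frac{985199}{200}} = \frac{\sqrt{1970398}}{20} \approx 70.185$)
$\frac{n}{\frac{1}{-49956 + 65728}} = \frac{\frac{1}{20} \sqrt{1970398}}{\frac{1}{-49956 + 65728}} = \frac{\frac{1}{20} \sqrt{1970398}}{\frac{1}{15772}} = \frac{\sqrt{1970398}}{20} \frac{1}{\frac{1}{15772}} = \frac{\sqrt{1970398}}{20} \cdot 15772 = \frac{3943 \sqrt{1970398}}{5}$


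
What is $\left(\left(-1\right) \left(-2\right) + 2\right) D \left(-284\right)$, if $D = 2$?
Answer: $-2272$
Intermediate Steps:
$\left(\left(-1\right) \left(-2\right) + 2\right) D \left(-284\right) = \left(\left(-1\right) \left(-2\right) + 2\right) 2 \left(-284\right) = \left(2 + 2\right) 2 \left(-284\right) = 4 \cdot 2 \left(-284\right) = 8 \left(-284\right) = -2272$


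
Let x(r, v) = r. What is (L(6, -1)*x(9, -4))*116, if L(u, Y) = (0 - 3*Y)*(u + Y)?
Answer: 15660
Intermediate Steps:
L(u, Y) = -3*Y*(Y + u) (L(u, Y) = (-3*Y)*(Y + u) = -3*Y*(Y + u))
(L(6, -1)*x(9, -4))*116 = (-3*(-1)*(-1 + 6)*9)*116 = (-3*(-1)*5*9)*116 = (15*9)*116 = 135*116 = 15660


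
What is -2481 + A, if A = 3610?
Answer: 1129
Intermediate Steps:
-2481 + A = -2481 + 3610 = 1129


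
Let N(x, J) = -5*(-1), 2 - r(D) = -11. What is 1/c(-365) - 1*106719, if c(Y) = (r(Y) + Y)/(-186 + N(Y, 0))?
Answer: -37564907/352 ≈ -1.0672e+5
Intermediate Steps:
r(D) = 13 (r(D) = 2 - 1*(-11) = 2 + 11 = 13)
N(x, J) = 5
c(Y) = -13/181 - Y/181 (c(Y) = (13 + Y)/(-186 + 5) = (13 + Y)/(-181) = (13 + Y)*(-1/181) = -13/181 - Y/181)
1/c(-365) - 1*106719 = 1/(-13/181 - 1/181*(-365)) - 1*106719 = 1/(-13/181 + 365/181) - 106719 = 1/(352/181) - 106719 = 181/352 - 106719 = -37564907/352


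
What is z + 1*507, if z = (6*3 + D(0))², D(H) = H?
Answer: 831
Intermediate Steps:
z = 324 (z = (6*3 + 0)² = (18 + 0)² = 18² = 324)
z + 1*507 = 324 + 1*507 = 324 + 507 = 831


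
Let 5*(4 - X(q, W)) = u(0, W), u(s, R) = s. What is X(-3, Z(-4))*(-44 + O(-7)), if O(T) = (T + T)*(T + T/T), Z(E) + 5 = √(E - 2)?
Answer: 160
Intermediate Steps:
Z(E) = -5 + √(-2 + E) (Z(E) = -5 + √(E - 2) = -5 + √(-2 + E))
X(q, W) = 4 (X(q, W) = 4 - ⅕*0 = 4 + 0 = 4)
O(T) = 2*T*(1 + T) (O(T) = (2*T)*(T + 1) = (2*T)*(1 + T) = 2*T*(1 + T))
X(-3, Z(-4))*(-44 + O(-7)) = 4*(-44 + 2*(-7)*(1 - 7)) = 4*(-44 + 2*(-7)*(-6)) = 4*(-44 + 84) = 4*40 = 160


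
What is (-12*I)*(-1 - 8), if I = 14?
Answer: 1512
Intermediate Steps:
(-12*I)*(-1 - 8) = (-12*14)*(-1 - 8) = -168*(-9) = 1512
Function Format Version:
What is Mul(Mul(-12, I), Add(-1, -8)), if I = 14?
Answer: 1512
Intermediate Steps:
Mul(Mul(-12, I), Add(-1, -8)) = Mul(Mul(-12, 14), Add(-1, -8)) = Mul(-168, -9) = 1512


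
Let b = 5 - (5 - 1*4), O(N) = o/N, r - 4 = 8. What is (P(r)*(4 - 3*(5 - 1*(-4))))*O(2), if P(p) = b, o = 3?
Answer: -138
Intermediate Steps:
r = 12 (r = 4 + 8 = 12)
O(N) = 3/N
b = 4 (b = 5 - (5 - 4) = 5 - 1*1 = 5 - 1 = 4)
P(p) = 4
(P(r)*(4 - 3*(5 - 1*(-4))))*O(2) = (4*(4 - 3*(5 - 1*(-4))))*(3/2) = (4*(4 - 3*(5 + 4)))*(3*(1/2)) = (4*(4 - 3*9))*(3/2) = (4*(4 - 27))*(3/2) = (4*(-23))*(3/2) = -92*3/2 = -138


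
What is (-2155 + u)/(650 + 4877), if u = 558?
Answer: -1597/5527 ≈ -0.28895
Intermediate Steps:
(-2155 + u)/(650 + 4877) = (-2155 + 558)/(650 + 4877) = -1597/5527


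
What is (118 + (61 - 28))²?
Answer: 22801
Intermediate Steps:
(118 + (61 - 28))² = (118 + 33)² = 151² = 22801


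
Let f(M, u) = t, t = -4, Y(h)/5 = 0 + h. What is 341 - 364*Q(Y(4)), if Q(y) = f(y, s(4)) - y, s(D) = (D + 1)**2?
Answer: 9077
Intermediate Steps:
Y(h) = 5*h (Y(h) = 5*(0 + h) = 5*h)
s(D) = (1 + D)**2
f(M, u) = -4
Q(y) = -4 - y
341 - 364*Q(Y(4)) = 341 - 364*(-4 - 5*4) = 341 - 364*(-4 - 1*20) = 341 - 364*(-4 - 20) = 341 - 364*(-24) = 341 + 8736 = 9077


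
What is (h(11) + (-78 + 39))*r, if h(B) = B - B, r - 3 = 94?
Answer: -3783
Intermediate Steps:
r = 97 (r = 3 + 94 = 97)
h(B) = 0
(h(11) + (-78 + 39))*r = (0 + (-78 + 39))*97 = (0 - 39)*97 = -39*97 = -3783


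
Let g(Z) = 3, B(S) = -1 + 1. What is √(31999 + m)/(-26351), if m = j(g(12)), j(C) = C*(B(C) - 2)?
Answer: -√31993/26351 ≈ -0.0067878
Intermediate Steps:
B(S) = 0
j(C) = -2*C (j(C) = C*(0 - 2) = C*(-2) = -2*C)
m = -6 (m = -2*3 = -6)
√(31999 + m)/(-26351) = √(31999 - 6)/(-26351) = √31993*(-1/26351) = -√31993/26351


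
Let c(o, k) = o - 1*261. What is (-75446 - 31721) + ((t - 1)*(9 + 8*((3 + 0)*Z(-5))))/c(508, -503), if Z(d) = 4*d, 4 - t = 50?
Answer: -26448112/247 ≈ -1.0708e+5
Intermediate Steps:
t = -46 (t = 4 - 1*50 = 4 - 50 = -46)
c(o, k) = -261 + o (c(o, k) = o - 261 = -261 + o)
(-75446 - 31721) + ((t - 1)*(9 + 8*((3 + 0)*Z(-5))))/c(508, -503) = (-75446 - 31721) + ((-46 - 1)*(9 + 8*((3 + 0)*(4*(-5)))))/(-261 + 508) = -107167 - 47*(9 + 8*(3*(-20)))/247 = -107167 - 47*(9 + 8*(-60))*(1/247) = -107167 - 47*(9 - 480)*(1/247) = -107167 - 47*(-471)*(1/247) = -107167 + 22137*(1/247) = -107167 + 22137/247 = -26448112/247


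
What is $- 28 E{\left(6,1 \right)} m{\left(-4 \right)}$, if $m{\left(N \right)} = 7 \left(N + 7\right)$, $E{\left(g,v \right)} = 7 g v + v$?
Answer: $-25284$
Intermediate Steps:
$E{\left(g,v \right)} = v + 7 g v$ ($E{\left(g,v \right)} = 7 g v + v = v + 7 g v$)
$m{\left(N \right)} = 49 + 7 N$ ($m{\left(N \right)} = 7 \left(7 + N\right) = 49 + 7 N$)
$- 28 E{\left(6,1 \right)} m{\left(-4 \right)} = - 28 \cdot 1 \left(1 + 7 \cdot 6\right) \left(49 + 7 \left(-4\right)\right) = - 28 \cdot 1 \left(1 + 42\right) \left(49 - 28\right) = - 28 \cdot 1 \cdot 43 \cdot 21 = \left(-28\right) 43 \cdot 21 = \left(-1204\right) 21 = -25284$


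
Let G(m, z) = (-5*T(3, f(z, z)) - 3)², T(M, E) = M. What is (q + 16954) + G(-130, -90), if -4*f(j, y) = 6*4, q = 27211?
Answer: 44489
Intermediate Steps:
f(j, y) = -6 (f(j, y) = -3*4/2 = -¼*24 = -6)
G(m, z) = 324 (G(m, z) = (-5*3 - 3)² = (-15 - 3)² = (-18)² = 324)
(q + 16954) + G(-130, -90) = (27211 + 16954) + 324 = 44165 + 324 = 44489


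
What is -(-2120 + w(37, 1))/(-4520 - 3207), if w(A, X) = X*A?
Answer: -2083/7727 ≈ -0.26957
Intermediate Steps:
w(A, X) = A*X
-(-2120 + w(37, 1))/(-4520 - 3207) = -(-2120 + 37*1)/(-4520 - 3207) = -(-2120 + 37)/(-7727) = -(-2083)*(-1)/7727 = -1*2083/7727 = -2083/7727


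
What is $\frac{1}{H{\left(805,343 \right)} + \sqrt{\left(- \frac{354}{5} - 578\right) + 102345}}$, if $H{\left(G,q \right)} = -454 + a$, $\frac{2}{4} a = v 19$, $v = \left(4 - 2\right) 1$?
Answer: $- \frac{1890}{205939} - \frac{\sqrt{2542405}}{205939} \approx -0.01692$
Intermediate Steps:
$v = 2$ ($v = 2 \cdot 1 = 2$)
$a = 76$ ($a = 2 \cdot 2 \cdot 19 = 2 \cdot 38 = 76$)
$H{\left(G,q \right)} = -378$ ($H{\left(G,q \right)} = -454 + 76 = -378$)
$\frac{1}{H{\left(805,343 \right)} + \sqrt{\left(- \frac{354}{5} - 578\right) + 102345}} = \frac{1}{-378 + \sqrt{\left(- \frac{354}{5} - 578\right) + 102345}} = \frac{1}{-378 + \sqrt{- \frac{3244}{5} + 102345}} = \frac{1}{-378 + \sqrt{\frac{508481}{5}}} = \frac{1}{-378 + \frac{\sqrt{2542405}}{5}}$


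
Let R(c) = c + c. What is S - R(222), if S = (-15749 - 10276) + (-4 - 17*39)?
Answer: -27136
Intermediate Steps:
R(c) = 2*c
S = -26692 (S = -26025 + (-4 - 663) = -26025 - 667 = -26692)
S - R(222) = -26692 - 2*222 = -26692 - 1*444 = -26692 - 444 = -27136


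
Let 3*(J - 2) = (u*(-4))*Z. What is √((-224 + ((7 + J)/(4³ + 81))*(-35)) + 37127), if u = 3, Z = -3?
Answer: 2*√7757790/29 ≈ 192.09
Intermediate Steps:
J = 14 (J = 2 + ((3*(-4))*(-3))/3 = 2 + (-12*(-3))/3 = 2 + (⅓)*36 = 2 + 12 = 14)
√((-224 + ((7 + J)/(4³ + 81))*(-35)) + 37127) = √((-224 + ((7 + 14)/(4³ + 81))*(-35)) + 37127) = √((-224 + (21/(64 + 81))*(-35)) + 37127) = √((-224 + (21/145)*(-35)) + 37127) = √((-224 - 147/29) + 37127) = √(-6643/29 + 37127) = √(1070040/29) = 2*√7757790/29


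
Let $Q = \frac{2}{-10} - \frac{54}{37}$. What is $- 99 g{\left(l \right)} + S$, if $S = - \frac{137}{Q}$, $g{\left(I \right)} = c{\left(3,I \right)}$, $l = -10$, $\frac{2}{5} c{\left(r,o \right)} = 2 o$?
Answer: $\frac{1544995}{307} \approx 5032.6$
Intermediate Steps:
$Q = - \frac{307}{185}$ ($Q = 2 \left(- \frac{1}{10}\right) - \frac{54}{37} = - \frac{1}{5} - \frac{54}{37} = - \frac{307}{185} \approx -1.6595$)
$c{\left(r,o \right)} = 5 o$ ($c{\left(r,o \right)} = \frac{5 \cdot 2 o}{2} = 5 o$)
$g{\left(I \right)} = 5 I$
$S = \frac{25345}{307}$ ($S = - \frac{137}{- \frac{307}{185}} = \left(-137\right) \left(- \frac{185}{307}\right) = \frac{25345}{307} \approx 82.557$)
$- 99 g{\left(l \right)} + S = - 99 \cdot 5 \left(-10\right) + \frac{25345}{307} = \left(-99\right) \left(-50\right) + \frac{25345}{307} = 4950 + \frac{25345}{307} = \frac{1544995}{307}$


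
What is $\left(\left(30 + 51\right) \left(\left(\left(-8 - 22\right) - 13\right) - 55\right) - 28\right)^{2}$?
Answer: $63457156$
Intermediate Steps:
$\left(\left(30 + 51\right) \left(\left(\left(-8 - 22\right) - 13\right) - 55\right) - 28\right)^{2} = \left(81 \left(\left(-30 - 13\right) - 55\right) - 28\right)^{2} = \left(81 \left(-43 - 55\right) - 28\right)^{2} = \left(81 \left(-98\right) - 28\right)^{2} = \left(-7938 - 28\right)^{2} = \left(-7966\right)^{2} = 63457156$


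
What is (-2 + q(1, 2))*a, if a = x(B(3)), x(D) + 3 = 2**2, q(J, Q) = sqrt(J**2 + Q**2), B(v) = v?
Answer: -2 + sqrt(5) ≈ 0.23607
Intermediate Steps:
x(D) = 1 (x(D) = -3 + 2**2 = -3 + 4 = 1)
a = 1
(-2 + q(1, 2))*a = (-2 + sqrt(1**2 + 2**2))*1 = (-2 + sqrt(1 + 4))*1 = (-2 + sqrt(5))*1 = -2 + sqrt(5)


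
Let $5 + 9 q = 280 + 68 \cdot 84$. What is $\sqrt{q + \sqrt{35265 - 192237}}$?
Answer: $\frac{\sqrt{5987 + 18 i \sqrt{39243}}}{3} \approx 26.828 + 7.384 i$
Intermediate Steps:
$q = \frac{5987}{9}$ ($q = - \frac{5}{9} + \frac{280 + 68 \cdot 84}{9} = - \frac{5}{9} + \frac{280 + 5712}{9} = - \frac{5}{9} + \frac{1}{9} \cdot 5992 = - \frac{5}{9} + \frac{5992}{9} = \frac{5987}{9} \approx 665.22$)
$\sqrt{q + \sqrt{35265 - 192237}} = \sqrt{\frac{5987}{9} + \sqrt{35265 - 192237}} = \sqrt{\frac{5987}{9} + \sqrt{-156972}} = \sqrt{\frac{5987}{9} + 2 i \sqrt{39243}}$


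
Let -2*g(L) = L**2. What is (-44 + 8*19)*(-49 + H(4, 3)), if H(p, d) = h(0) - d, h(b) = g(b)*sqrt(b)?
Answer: -5616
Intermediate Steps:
g(L) = -L**2/2
h(b) = -b**(5/2)/2 (h(b) = (-b**2/2)*sqrt(b) = -b**(5/2)/2)
H(p, d) = -d (H(p, d) = -0**(5/2)/2 - d = -1/2*0 - d = 0 - d = -d)
(-44 + 8*19)*(-49 + H(4, 3)) = (-44 + 8*19)*(-49 - 1*3) = (-44 + 152)*(-49 - 3) = 108*(-52) = -5616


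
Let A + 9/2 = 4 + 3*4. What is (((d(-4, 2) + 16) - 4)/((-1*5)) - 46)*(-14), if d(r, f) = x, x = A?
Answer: 3549/5 ≈ 709.80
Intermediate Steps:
A = 23/2 (A = -9/2 + (4 + 3*4) = -9/2 + (4 + 12) = -9/2 + 16 = 23/2 ≈ 11.500)
x = 23/2 ≈ 11.500
d(r, f) = 23/2
(((d(-4, 2) + 16) - 4)/((-1*5)) - 46)*(-14) = (((23/2 + 16) - 4)/((-1*5)) - 46)*(-14) = ((55/2 - 4)/(-5) - 46)*(-14) = ((47/2)*(-1/5) - 46)*(-14) = (-47/10 - 46)*(-14) = -507/10*(-14) = 3549/5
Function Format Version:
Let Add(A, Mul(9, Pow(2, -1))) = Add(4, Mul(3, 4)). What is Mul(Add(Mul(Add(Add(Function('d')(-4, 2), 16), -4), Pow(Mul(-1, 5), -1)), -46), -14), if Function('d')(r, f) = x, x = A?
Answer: Rational(3549, 5) ≈ 709.80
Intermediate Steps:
A = Rational(23, 2) (A = Add(Rational(-9, 2), Add(4, Mul(3, 4))) = Add(Rational(-9, 2), Add(4, 12)) = Add(Rational(-9, 2), 16) = Rational(23, 2) ≈ 11.500)
x = Rational(23, 2) ≈ 11.500
Function('d')(r, f) = Rational(23, 2)
Mul(Add(Mul(Add(Add(Function('d')(-4, 2), 16), -4), Pow(Mul(-1, 5), -1)), -46), -14) = Mul(Add(Mul(Add(Add(Rational(23, 2), 16), -4), Pow(Mul(-1, 5), -1)), -46), -14) = Mul(Add(Mul(Add(Rational(55, 2), -4), Pow(-5, -1)), -46), -14) = Mul(Add(Mul(Rational(47, 2), Rational(-1, 5)), -46), -14) = Mul(Add(Rational(-47, 10), -46), -14) = Mul(Rational(-507, 10), -14) = Rational(3549, 5)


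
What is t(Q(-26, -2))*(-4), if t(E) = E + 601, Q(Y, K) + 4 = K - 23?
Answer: -2288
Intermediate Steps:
Q(Y, K) = -27 + K (Q(Y, K) = -4 + (K - 23) = -4 + (-23 + K) = -27 + K)
t(E) = 601 + E
t(Q(-26, -2))*(-4) = (601 + (-27 - 2))*(-4) = (601 - 29)*(-4) = 572*(-4) = -2288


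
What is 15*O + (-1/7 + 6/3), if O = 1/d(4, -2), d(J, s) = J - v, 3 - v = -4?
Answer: -22/7 ≈ -3.1429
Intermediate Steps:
v = 7 (v = 3 - 1*(-4) = 3 + 4 = 7)
d(J, s) = -7 + J (d(J, s) = J - 1*7 = J - 7 = -7 + J)
O = -⅓ (O = 1/(-7 + 4) = 1/(-3) = 1*(-⅓) = -⅓ ≈ -0.33333)
15*O + (-1/7 + 6/3) = 15*(-⅓) + (-1/7 + 6/3) = -5 + (-1*⅐ + 6*(⅓)) = -5 + (-⅐ + 2) = -5 + 13/7 = -22/7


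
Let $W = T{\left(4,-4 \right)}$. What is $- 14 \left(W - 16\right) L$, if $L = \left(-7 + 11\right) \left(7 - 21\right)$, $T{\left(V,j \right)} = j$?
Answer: $-15680$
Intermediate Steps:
$W = -4$
$L = -56$ ($L = 4 \left(-14\right) = -56$)
$- 14 \left(W - 16\right) L = - 14 \left(-4 - 16\right) \left(-56\right) = \left(-14\right) \left(-20\right) \left(-56\right) = 280 \left(-56\right) = -15680$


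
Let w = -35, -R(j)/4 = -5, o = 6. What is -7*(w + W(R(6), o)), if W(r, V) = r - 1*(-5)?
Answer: 70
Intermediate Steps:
R(j) = 20 (R(j) = -4*(-5) = 20)
W(r, V) = 5 + r (W(r, V) = r + 5 = 5 + r)
-7*(w + W(R(6), o)) = -7*(-35 + (5 + 20)) = -7*(-35 + 25) = -7*(-10) = 70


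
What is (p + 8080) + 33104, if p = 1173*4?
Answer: 45876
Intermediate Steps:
p = 4692
(p + 8080) + 33104 = (4692 + 8080) + 33104 = 12772 + 33104 = 45876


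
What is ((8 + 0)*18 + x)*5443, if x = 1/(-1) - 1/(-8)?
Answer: 6232235/8 ≈ 7.7903e+5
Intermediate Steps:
x = -7/8 (x = -1 - 1*(-⅛) = -1 + ⅛ = -7/8 ≈ -0.87500)
((8 + 0)*18 + x)*5443 = ((8 + 0)*18 - 7/8)*5443 = (8*18 - 7/8)*5443 = (144 - 7/8)*5443 = (1145/8)*5443 = 6232235/8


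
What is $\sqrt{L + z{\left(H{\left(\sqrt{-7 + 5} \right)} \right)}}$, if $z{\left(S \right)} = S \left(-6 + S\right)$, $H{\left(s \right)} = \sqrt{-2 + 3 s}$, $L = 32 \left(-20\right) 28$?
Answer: $\sqrt{-17922 - 6 \sqrt{-2 + 3 i \sqrt{2}} + 3 i \sqrt{2}} \approx 0.025 - 133.9 i$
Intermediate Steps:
$L = -17920$ ($L = \left(-640\right) 28 = -17920$)
$\sqrt{L + z{\left(H{\left(\sqrt{-7 + 5} \right)} \right)}} = \sqrt{-17920 + \sqrt{-2 + 3 \sqrt{-7 + 5}} \left(-6 + \sqrt{-2 + 3 \sqrt{-7 + 5}}\right)} = \sqrt{-17920 + \sqrt{-2 + 3 \sqrt{-2}} \left(-6 + \sqrt{-2 + 3 \sqrt{-2}}\right)} = \sqrt{-17920 + \sqrt{-2 + 3 i \sqrt{2}} \left(-6 + \sqrt{-2 + 3 i \sqrt{2}}\right)}$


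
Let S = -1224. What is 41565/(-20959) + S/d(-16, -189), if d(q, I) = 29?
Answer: -26859201/607811 ≈ -44.190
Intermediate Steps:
41565/(-20959) + S/d(-16, -189) = 41565/(-20959) - 1224/29 = 41565*(-1/20959) - 1224*1/29 = -41565/20959 - 1224/29 = -26859201/607811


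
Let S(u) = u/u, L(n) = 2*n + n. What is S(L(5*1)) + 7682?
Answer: 7683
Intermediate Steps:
L(n) = 3*n
S(u) = 1
S(L(5*1)) + 7682 = 1 + 7682 = 7683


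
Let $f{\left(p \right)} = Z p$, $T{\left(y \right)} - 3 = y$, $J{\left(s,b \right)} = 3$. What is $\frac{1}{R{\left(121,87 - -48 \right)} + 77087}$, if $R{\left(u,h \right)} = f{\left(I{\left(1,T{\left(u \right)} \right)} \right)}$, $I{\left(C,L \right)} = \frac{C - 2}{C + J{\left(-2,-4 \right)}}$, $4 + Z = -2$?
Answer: $\frac{2}{154177} \approx 1.2972 \cdot 10^{-5}$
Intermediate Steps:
$Z = -6$ ($Z = -4 - 2 = -6$)
$T{\left(y \right)} = 3 + y$
$I{\left(C,L \right)} = \frac{-2 + C}{3 + C}$ ($I{\left(C,L \right)} = \frac{C - 2}{C + 3} = \frac{-2 + C}{3 + C}$)
$f{\left(p \right)} = - 6 p$
$R{\left(u,h \right)} = \frac{3}{2}$ ($R{\left(u,h \right)} = - 6 \frac{-2 + 1}{3 + 1} = - 6 \cdot \frac{1}{4} \left(-1\right) = \left(-6\right) \left(- \frac{1}{4}\right) = \frac{3}{2}$)
$\frac{1}{R{\left(121,87 - -48 \right)} + 77087} = \frac{1}{\frac{3}{2} + 77087} = \frac{1}{\frac{154177}{2}} = \frac{2}{154177}$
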